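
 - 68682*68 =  -4670376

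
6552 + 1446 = 7998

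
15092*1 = 15092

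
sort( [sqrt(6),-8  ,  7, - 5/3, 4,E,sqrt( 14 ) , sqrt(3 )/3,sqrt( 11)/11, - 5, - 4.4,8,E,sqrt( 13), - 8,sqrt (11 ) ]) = [ - 8 , - 8,-5,-4.4,- 5/3 , sqrt ( 11)/11,sqrt(3)/3,sqrt( 6 ) , E, E,sqrt(11),sqrt(13), sqrt(14), 4,7,8]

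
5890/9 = 654 + 4/9 = 654.44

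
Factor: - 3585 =-3^1*5^1*239^1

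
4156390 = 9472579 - 5316189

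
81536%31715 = 18106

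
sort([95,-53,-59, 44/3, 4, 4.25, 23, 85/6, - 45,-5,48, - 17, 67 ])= [ - 59, - 53, - 45 , - 17,-5, 4,4.25, 85/6  ,  44/3, 23,48, 67, 95 ] 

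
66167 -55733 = 10434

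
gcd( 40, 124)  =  4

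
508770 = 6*84795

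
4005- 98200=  - 94195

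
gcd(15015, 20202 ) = 273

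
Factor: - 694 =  - 2^1*347^1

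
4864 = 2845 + 2019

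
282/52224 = 47/8704  =  0.01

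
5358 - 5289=69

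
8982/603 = 998/67 = 14.90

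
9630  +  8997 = 18627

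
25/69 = 25/69=0.36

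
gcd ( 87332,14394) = 2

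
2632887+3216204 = 5849091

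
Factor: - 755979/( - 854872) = 2^ (  -  3 )*3^1*7^1*35999^1*106859^( - 1)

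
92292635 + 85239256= 177531891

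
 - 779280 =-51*15280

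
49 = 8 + 41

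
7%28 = 7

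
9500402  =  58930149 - 49429747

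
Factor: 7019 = 7019^1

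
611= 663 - 52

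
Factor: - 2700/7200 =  - 2^( - 3)* 3^1 = - 3/8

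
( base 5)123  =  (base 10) 38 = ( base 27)1b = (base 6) 102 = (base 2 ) 100110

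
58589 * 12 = 703068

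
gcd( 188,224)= 4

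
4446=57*78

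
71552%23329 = 1565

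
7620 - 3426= 4194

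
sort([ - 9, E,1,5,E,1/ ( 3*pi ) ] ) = [ - 9,1/(3*pi ),1,E,E,5]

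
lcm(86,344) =344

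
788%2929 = 788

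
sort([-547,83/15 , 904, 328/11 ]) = [ - 547, 83/15,328/11,904 ]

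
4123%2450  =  1673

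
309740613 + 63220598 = 372961211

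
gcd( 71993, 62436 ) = 1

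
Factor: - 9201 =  - 3^1 * 3067^1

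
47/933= 47/933 = 0.05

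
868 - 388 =480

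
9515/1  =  9515 = 9515.00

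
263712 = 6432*41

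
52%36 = 16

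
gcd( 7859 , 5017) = 29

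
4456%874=86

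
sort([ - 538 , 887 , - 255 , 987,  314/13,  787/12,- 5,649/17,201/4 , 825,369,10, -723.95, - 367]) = [-723.95 ,-538, - 367, - 255 ,  -  5,10,314/13, 649/17, 201/4,787/12 , 369, 825,887,987] 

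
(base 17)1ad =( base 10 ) 472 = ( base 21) 11a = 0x1d8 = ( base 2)111011000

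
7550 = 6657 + 893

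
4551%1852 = 847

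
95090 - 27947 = 67143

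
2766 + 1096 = 3862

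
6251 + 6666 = 12917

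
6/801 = 2/267   =  0.01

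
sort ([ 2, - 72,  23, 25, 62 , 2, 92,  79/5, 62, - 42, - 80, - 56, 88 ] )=[ - 80, - 72,-56, - 42, 2,2,  79/5,23, 25,62, 62, 88,  92]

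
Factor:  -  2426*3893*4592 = - 43368767456 = - 2^5 *7^1*17^1*41^1*229^1*1213^1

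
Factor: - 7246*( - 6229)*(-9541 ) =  - 2^1*7^1*29^1*47^1*3623^1*6229^1= - 430636221694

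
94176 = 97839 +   -  3663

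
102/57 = 1 + 15/19  =  1.79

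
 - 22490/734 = - 31 + 132/367=-30.64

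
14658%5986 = 2686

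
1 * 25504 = 25504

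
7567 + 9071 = 16638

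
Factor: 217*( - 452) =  - 98084 = - 2^2*7^1*31^1*113^1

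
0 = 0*555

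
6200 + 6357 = 12557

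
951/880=1 + 71/880 = 1.08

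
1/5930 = 1/5930 = 0.00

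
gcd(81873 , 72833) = 1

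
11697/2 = 11697/2=5848.50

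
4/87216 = 1/21804 = 0.00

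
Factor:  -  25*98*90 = -2^2*3^2*5^3 *7^2  =  - 220500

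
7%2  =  1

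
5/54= 5/54= 0.09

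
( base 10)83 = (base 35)2D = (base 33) 2h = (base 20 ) 43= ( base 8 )123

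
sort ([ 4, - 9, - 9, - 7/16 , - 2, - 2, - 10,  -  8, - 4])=[  -  10,-9, - 9,-8, - 4, - 2, - 2  ,  -  7/16 , 4 ] 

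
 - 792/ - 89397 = 8/903 = 0.01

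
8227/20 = 8227/20 = 411.35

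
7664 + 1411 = 9075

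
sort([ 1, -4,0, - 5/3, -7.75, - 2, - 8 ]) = [ - 8, - 7.75,-4,-2 ,-5/3 , 0, 1 ] 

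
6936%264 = 72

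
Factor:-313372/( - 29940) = 3^ (-1) * 5^(-1)*157^1 = 157/15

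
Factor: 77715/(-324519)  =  - 165/689 = - 3^1*5^1*11^1 * 13^( - 1 ) * 53^(- 1)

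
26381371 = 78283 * 337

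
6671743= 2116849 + 4554894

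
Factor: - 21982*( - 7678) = 2^2*11^1*29^1*349^1*379^1 = 168777796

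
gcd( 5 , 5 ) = 5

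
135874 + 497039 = 632913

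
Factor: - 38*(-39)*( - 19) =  - 28158 = -2^1*3^1*13^1*19^2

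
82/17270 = 41/8635 = 0.00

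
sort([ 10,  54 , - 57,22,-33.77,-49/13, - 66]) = [ - 66, - 57,-33.77, - 49/13, 10,22,54 ] 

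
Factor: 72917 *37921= 2765085557 = 13^2*71^1 *79^1*2917^1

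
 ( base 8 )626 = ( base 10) 406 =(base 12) 29A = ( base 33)CA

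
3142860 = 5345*588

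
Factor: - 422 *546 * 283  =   - 2^2*3^1*7^1*13^1*211^1*283^1 = -  65206596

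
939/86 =10  +  79/86 = 10.92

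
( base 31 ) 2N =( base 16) 55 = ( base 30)2P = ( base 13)67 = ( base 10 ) 85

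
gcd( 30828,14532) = 84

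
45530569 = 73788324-28257755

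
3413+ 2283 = 5696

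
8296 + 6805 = 15101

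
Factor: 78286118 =2^1*19^1*2060161^1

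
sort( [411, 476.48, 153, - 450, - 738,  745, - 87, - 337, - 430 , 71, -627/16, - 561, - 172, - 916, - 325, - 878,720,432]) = [ - 916, - 878, - 738 ,  -  561, - 450, - 430, - 337,  -  325, - 172,-87,-627/16,71,153, 411, 432, 476.48, 720, 745]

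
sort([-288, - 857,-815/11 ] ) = [ - 857,-288, - 815/11 ] 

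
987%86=41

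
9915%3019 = 858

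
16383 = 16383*1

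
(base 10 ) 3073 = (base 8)6001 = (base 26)4e5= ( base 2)110000000001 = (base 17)AAD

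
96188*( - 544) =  -52326272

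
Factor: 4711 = 7^1*673^1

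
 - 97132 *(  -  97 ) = 9421804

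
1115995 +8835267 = 9951262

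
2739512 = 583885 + 2155627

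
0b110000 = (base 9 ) 53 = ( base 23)22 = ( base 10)48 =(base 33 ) 1f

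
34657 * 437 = 15145109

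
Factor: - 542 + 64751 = 64209 = 3^1*17^1*1259^1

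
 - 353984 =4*( - 88496) 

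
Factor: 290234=2^1 * 7^1*20731^1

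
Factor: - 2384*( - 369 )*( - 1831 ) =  - 1610723376 = -2^4*3^2*41^1 * 149^1* 1831^1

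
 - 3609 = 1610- 5219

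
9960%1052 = 492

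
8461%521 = 125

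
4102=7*586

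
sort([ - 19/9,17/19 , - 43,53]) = [  -  43, - 19/9 , 17/19,53]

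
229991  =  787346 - 557355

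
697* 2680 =1867960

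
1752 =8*219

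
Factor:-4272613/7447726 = -2^( -1 )*11^ ( - 1)*13^ ( - 1 )*26041^( - 1) * 4272613^1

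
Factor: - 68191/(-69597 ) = 3^( - 2 ) * 11^(-1)*97^1 = 97/99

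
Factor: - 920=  - 2^3*5^1 *23^1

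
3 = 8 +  - 5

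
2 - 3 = - 1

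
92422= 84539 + 7883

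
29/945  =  29/945  =  0.03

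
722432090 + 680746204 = 1403178294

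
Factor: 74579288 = 2^3*7^1*1331773^1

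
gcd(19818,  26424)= 6606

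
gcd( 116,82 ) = 2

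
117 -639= -522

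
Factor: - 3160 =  - 2^3*5^1 *79^1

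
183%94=89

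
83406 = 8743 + 74663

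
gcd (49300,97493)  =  1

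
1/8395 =1/8395 = 0.00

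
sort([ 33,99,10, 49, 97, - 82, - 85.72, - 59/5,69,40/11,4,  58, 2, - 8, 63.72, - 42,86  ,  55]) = [ - 85.72, - 82,-42, - 59/5, - 8,2,40/11,4, 10, 33,49,55,58,63.72,  69,86 , 97,99] 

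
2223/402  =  5 + 71/134= 5.53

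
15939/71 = 15939/71 = 224.49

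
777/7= 111 = 111.00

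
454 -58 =396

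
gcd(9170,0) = 9170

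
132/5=132/5  =  26.40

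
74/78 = 37/39 = 0.95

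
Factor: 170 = 2^1*5^1* 17^1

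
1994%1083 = 911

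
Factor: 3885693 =3^1*7^1*41^1*4513^1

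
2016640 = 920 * 2192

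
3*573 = 1719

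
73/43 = 1 + 30/43  =  1.70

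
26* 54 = 1404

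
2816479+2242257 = 5058736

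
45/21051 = 5/2339 = 0.00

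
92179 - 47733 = 44446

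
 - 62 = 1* (-62)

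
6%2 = 0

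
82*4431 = 363342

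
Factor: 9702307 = 9702307^1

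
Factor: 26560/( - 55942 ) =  - 160/337 = -2^5*5^1*337^( - 1)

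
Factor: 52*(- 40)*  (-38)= 2^6*5^1 * 13^1 * 19^1=79040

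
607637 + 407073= 1014710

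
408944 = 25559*16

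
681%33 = 21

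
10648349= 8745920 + 1902429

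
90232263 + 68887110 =159119373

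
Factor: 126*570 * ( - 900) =  -  64638000 = - 2^4 * 3^5* 5^3*7^1*19^1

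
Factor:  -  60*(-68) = 4080 = 2^4*3^1*5^1 * 17^1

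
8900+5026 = 13926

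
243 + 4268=4511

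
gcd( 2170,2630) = 10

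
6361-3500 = 2861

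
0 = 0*380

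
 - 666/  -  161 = 4 + 22/161= 4.14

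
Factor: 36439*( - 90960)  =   - 2^4*3^1  *5^1*13^1*379^1*2803^1 = - 3314491440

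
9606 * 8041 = 77241846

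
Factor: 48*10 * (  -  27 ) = - 2^5*3^4*5^1 = - 12960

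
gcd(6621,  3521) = 1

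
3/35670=1/11890 =0.00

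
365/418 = 365/418= 0.87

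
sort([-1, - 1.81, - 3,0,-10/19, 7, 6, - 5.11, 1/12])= [ - 5.11, - 3,-1.81, - 1, - 10/19, 0 , 1/12,6,7 ]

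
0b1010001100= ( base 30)lm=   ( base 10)652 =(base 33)jp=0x28C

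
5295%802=483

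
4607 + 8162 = 12769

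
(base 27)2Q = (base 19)44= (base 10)80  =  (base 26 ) 32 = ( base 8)120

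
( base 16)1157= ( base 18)DCB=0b1000101010111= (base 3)20002102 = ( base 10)4439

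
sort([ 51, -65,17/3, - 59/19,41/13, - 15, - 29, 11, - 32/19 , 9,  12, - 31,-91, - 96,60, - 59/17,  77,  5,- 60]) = [ - 96, - 91,-65, - 60, - 31, - 29, - 15,  -  59/17, - 59/19, - 32/19, 41/13, 5, 17/3 , 9,11,  12, 51, 60, 77 ] 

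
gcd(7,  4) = 1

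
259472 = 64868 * 4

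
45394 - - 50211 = 95605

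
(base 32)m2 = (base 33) ld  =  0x2C2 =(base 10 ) 706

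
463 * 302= 139826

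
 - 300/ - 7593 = 100/2531 = 0.04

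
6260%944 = 596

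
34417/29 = 34417/29 = 1186.79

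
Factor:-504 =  - 2^3*3^2*7^1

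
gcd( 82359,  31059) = 9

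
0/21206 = 0 = 0.00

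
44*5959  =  262196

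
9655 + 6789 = 16444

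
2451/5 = 490  +  1/5 = 490.20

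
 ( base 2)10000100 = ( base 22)60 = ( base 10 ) 132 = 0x84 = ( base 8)204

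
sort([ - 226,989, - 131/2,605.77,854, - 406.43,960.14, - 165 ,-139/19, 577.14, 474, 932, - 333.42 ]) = [ - 406.43, - 333.42, - 226, - 165, - 131/2, - 139/19,474, 577.14, 605.77, 854, 932,960.14, 989 ] 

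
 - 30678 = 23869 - 54547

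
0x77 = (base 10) 119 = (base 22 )59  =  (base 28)47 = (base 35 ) 3e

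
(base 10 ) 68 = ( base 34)20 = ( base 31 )26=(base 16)44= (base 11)62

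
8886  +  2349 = 11235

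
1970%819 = 332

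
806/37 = 806/37 = 21.78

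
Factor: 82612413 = 3^3*13^1*373^1*631^1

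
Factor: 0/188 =0 = 0^1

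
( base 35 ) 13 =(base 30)18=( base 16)26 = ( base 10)38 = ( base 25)1d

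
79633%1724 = 329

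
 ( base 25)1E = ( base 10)39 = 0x27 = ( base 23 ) 1G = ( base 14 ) 2b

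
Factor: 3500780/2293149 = 2^2 * 3^( - 1 )*5^1*37^( - 1 )*73^( - 1 ) *283^ ( - 1 )*175039^1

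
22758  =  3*7586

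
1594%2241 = 1594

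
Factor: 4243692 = 2^2*3^1*353641^1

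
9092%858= 512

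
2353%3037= 2353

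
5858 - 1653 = 4205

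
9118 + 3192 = 12310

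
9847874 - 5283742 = 4564132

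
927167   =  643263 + 283904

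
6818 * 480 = 3272640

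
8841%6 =3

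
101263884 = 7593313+93670571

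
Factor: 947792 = 2^4*37^1 * 1601^1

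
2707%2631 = 76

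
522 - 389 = 133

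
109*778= 84802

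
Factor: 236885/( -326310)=-2^( - 1)*3^( - 1 )*11^1 * 59^1 * 149^( - 1)  =  - 649/894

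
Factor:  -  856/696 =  - 107/87 = - 3^( - 1)*29^( - 1)*107^1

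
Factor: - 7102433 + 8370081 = 2^6*29^1*683^1 = 1267648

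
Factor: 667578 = 2^1*3^1*111263^1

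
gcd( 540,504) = 36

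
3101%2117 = 984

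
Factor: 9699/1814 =2^( - 1)*3^1*53^1* 61^1*907^ ( - 1 )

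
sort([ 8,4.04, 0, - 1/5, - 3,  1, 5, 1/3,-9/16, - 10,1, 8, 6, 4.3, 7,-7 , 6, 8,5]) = [ - 10, - 7,-3 , - 9/16, - 1/5, 0,1/3 , 1, 1, 4.04, 4.3,5, 5, 6, 6, 7,8, 8, 8]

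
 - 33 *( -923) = 30459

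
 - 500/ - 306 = 250/153 = 1.63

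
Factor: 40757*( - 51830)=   -  2112435310  =  -2^1*5^1*53^1*71^1*73^1*769^1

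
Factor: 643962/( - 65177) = -2^1*3^1*7^(  -  1)*11^2*887^1*9311^( - 1) 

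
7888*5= 39440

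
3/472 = 3/472  =  0.01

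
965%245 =230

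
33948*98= 3326904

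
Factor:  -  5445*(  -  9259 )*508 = 2^2*3^2*5^1*11^2*47^1  *  127^1 * 197^1 = 25610949540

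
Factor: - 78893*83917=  - 31^1*2707^1*78893^1 = -6620463881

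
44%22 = 0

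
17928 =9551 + 8377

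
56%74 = 56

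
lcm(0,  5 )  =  0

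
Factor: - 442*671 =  - 2^1 * 11^1*13^1*17^1* 61^1 = - 296582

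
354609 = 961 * 369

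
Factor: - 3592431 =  - 3^4*44351^1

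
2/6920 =1/3460  =  0.00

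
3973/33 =120 + 13/33 = 120.39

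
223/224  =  223/224 = 1.00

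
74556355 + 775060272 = 849616627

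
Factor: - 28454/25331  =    -  82/73 = - 2^1*41^1*73^( - 1 )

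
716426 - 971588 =-255162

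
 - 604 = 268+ - 872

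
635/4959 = 635/4959 = 0.13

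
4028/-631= - 4028/631=-  6.38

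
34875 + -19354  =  15521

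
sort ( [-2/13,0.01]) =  [ - 2/13,0.01 ]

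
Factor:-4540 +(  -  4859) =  - 3^1*13^1*241^1 = -  9399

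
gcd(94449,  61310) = 1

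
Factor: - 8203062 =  - 2^1*3^1 * 7^1*195311^1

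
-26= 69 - 95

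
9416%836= 220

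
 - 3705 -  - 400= - 3305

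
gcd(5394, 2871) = 87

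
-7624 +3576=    - 4048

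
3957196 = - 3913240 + 7870436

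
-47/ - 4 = 11 + 3/4  =  11.75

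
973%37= 11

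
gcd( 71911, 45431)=1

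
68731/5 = 68731/5= 13746.20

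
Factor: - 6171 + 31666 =5^1 * 5099^1=25495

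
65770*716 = 47091320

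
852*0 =0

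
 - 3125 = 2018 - 5143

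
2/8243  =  2/8243 = 0.00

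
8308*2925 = 24300900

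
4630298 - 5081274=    - 450976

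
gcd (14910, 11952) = 6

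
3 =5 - 2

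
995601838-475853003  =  519748835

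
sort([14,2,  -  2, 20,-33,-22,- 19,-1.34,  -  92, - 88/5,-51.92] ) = [ - 92,  -  51.92, - 33, - 22, - 19,- 88/5 , - 2,-1.34, 2, 14, 20]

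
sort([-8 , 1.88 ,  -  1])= [ - 8 ,  -  1 , 1.88]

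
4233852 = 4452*951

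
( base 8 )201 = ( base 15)89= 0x81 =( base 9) 153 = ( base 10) 129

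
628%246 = 136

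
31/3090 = 31/3090=0.01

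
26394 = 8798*3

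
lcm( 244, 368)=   22448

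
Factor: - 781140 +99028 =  - 682112 = - 2^7*73^2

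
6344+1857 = 8201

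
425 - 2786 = -2361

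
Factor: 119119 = 7^2*11^1 *13^1*17^1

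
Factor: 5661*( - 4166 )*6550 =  - 2^2*3^2*5^2 *17^1*37^1*131^1*2083^1 = -154473405300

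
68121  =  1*68121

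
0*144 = 0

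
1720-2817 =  - 1097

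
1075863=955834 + 120029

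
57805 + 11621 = 69426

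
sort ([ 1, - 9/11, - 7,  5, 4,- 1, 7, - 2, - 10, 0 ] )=[-10,-7, - 2,  -  1, - 9/11, 0,1,4,5,  7 ]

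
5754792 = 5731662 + 23130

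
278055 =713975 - 435920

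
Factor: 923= 13^1*71^1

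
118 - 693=-575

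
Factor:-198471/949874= -2^( - 1)*3^1 * 7^1*13^1*727^1 * 474937^(-1)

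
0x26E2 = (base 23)III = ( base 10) 9954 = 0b10011011100010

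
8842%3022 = 2798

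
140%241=140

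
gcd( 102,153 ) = 51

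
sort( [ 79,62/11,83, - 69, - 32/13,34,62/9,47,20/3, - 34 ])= [-69,-34, - 32/13,62/11,20/3,62/9,34,47,79,83]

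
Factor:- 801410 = - 2^1*5^1 * 80141^1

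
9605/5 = 1921= 1921.00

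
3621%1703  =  215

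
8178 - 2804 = 5374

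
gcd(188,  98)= 2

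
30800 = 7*4400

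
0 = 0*495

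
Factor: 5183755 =5^1*1036751^1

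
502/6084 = 251/3042 = 0.08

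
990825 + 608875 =1599700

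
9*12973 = 116757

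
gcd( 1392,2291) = 29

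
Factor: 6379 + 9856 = 5^1*17^1*191^1 = 16235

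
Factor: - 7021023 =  - 3^1*2340341^1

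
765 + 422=1187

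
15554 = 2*7777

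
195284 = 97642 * 2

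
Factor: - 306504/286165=-648/605= -2^3 * 3^4 * 5^( - 1) * 11^( - 2)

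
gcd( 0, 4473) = 4473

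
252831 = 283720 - 30889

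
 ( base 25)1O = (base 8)61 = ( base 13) 3a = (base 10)49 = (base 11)45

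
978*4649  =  4546722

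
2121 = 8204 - 6083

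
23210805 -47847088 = -24636283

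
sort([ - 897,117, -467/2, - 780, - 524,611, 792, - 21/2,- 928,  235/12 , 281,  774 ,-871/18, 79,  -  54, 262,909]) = [ - 928, - 897,  -  780, - 524 , - 467/2, - 54 , - 871/18, - 21/2, 235/12,79, 117, 262,  281,611 , 774, 792, 909 ] 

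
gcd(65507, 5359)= 1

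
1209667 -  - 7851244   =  9060911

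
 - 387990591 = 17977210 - 405967801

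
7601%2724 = 2153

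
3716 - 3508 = 208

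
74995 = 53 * 1415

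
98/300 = 49/150  =  0.33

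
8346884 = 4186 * 1994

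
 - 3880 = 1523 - 5403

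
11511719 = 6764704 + 4747015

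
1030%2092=1030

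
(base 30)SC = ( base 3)1011120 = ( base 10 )852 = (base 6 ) 3540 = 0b1101010100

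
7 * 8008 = 56056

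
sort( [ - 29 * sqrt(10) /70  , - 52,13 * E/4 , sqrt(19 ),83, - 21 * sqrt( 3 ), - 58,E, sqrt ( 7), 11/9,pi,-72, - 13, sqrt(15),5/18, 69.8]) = [ - 72, - 58, - 52, - 21*sqrt( 3), - 13, - 29 * sqrt(10)/70, 5/18 , 11/9,sqrt(7),E, pi,sqrt(  15 ),sqrt( 19) , 13*E/4,69.8,83]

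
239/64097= 239/64097= 0.00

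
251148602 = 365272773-114124171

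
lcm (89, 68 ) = 6052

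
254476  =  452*563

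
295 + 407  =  702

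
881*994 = 875714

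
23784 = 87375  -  63591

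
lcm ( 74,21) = 1554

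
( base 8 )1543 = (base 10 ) 867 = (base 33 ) q9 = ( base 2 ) 1101100011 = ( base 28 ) 12r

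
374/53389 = 374/53389 = 0.01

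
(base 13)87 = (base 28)3R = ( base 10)111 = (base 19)5g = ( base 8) 157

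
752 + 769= 1521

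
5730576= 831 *6896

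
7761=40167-32406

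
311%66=47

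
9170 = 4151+5019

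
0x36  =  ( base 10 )54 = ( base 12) 46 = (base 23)28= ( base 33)1l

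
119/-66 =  - 2 + 13/66=- 1.80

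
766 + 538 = 1304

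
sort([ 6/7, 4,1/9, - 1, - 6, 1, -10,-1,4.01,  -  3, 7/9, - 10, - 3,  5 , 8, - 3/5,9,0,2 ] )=[-10, - 10, - 6, - 3, - 3, - 1,  -  1, - 3/5,0, 1/9,7/9,6/7, 1, 2,  4,  4.01, 5,8,9] 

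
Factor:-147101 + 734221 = 2^4* 5^1* 41^1*179^1  =  587120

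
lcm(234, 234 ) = 234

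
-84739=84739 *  ( -1 )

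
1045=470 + 575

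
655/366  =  655/366  =  1.79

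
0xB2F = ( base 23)59B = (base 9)3831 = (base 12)17A7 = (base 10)2863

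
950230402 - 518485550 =431744852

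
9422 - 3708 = 5714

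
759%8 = 7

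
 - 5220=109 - 5329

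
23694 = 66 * 359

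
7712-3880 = 3832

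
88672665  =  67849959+20822706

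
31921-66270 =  - 34349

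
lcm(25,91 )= 2275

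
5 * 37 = 185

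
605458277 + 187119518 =792577795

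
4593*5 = 22965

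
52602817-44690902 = 7911915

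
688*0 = 0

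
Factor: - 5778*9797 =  -56607066 = -  2^1*3^3*97^1*101^1*107^1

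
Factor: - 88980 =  - 2^2 * 3^1*5^1 * 1483^1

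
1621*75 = 121575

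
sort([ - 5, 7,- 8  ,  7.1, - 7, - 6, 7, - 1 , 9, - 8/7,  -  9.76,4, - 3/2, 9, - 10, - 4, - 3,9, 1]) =[ - 10, - 9.76, - 8 , - 7, - 6, - 5 , - 4, - 3, - 3/2, - 8/7, - 1,  1,4, 7,7, 7.1, 9, 9, 9]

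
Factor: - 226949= - 127^1*1787^1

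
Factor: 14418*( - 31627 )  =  -455998086 = - 2^1*3^4*89^1*31627^1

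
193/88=193/88 = 2.19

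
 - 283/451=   -  283/451 = - 0.63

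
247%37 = 25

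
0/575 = 0 = 0.00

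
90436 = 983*92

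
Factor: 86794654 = 2^1 *197^1*220291^1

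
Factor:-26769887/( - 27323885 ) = 5^ (- 1)*23^ ( - 1 )*53^( - 1)*4483^( - 1 )*26769887^1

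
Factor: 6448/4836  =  2^2 * 3^(-1 )=4/3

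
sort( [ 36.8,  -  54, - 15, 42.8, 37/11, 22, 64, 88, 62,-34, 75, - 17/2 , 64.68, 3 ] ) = [ - 54, - 34, - 15,-17/2,3, 37/11, 22,36.8, 42.8 , 62, 64,64.68,75, 88]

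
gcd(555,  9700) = 5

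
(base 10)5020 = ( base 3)20212221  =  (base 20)CB0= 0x139c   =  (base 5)130040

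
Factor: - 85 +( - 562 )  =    -  647= - 647^1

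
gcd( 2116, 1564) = 92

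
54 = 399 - 345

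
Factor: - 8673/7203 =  - 59/49 =-7^(-2 )*59^1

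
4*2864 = 11456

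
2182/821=2 + 540/821 = 2.66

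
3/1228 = 3/1228 = 0.00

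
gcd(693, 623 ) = 7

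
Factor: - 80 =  - 2^4*5^1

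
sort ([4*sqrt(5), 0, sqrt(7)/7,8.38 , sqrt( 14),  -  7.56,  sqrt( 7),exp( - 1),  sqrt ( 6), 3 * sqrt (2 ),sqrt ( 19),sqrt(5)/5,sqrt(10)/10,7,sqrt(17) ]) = [ - 7.56,0,  sqrt(10) /10, exp( - 1),sqrt( 7 )/7, sqrt( 5 )/5, sqrt( 6 ),  sqrt ( 7), sqrt( 14 ),  sqrt(17 ),  3*sqrt ( 2), sqrt (19 ),7,  8.38,4*sqrt( 5) ] 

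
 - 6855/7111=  - 6855/7111 = - 0.96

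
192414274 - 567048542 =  - 374634268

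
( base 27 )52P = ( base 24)6b4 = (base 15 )1184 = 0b111010001100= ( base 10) 3724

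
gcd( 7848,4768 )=8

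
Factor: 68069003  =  17^1*29^1*138071^1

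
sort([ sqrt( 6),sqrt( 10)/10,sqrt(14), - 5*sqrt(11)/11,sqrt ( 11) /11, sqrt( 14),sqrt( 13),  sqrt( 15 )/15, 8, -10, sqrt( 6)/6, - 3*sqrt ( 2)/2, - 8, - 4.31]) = [ - 10, - 8, - 4.31, - 3*sqrt( 2) /2, - 5*sqrt( 11 )/11,sqrt(15 )/15,sqrt ( 11 )/11,sqrt( 10) /10, sqrt(6 )/6,  sqrt( 6),sqrt( 13),  sqrt( 14 ) , sqrt(14),8 ]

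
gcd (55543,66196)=67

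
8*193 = 1544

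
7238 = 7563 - 325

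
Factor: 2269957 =359^1 *6323^1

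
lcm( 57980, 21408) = 1391520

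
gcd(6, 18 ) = 6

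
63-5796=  - 5733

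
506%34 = 30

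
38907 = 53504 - 14597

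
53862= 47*1146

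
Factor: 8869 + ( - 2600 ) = 6269 = 6269^1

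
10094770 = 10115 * 998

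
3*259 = 777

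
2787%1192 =403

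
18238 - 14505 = 3733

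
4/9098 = 2/4549=0.00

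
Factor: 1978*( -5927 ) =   -  2^1*23^1*43^1*5927^1 = -11723606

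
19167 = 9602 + 9565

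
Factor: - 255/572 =  -  2^(  -  2 )*3^1*5^1 * 11^(  -  1)*13^( - 1)*17^1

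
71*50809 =3607439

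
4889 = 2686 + 2203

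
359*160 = 57440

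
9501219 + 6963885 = 16465104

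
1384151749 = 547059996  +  837091753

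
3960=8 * 495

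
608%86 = 6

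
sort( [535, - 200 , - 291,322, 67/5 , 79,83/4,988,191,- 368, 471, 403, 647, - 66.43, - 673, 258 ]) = [  -  673, - 368, - 291,- 200, - 66.43, 67/5, 83/4, 79, 191, 258,  322,403, 471, 535, 647,  988 ]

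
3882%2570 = 1312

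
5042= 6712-1670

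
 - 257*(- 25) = 6425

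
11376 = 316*36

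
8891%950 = 341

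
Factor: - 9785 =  - 5^1*19^1 * 103^1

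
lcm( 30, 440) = 1320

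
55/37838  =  55/37838=0.00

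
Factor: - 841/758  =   - 2^ ( - 1)*29^2*379^( - 1)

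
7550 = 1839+5711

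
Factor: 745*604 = 2^2 * 5^1*149^1*151^1 = 449980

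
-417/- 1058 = 417/1058 = 0.39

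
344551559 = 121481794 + 223069765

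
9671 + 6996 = 16667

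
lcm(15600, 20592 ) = 514800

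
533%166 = 35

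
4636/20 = 231 + 4/5 = 231.80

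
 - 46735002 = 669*( - 69858)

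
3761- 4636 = - 875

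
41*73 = 2993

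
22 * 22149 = 487278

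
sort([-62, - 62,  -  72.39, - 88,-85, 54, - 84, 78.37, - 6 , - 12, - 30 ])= [ - 88, -85,-84,  -  72.39, - 62,-62 ,-30, - 12, - 6,  54, 78.37]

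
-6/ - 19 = 6/19 = 0.32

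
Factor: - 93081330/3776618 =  - 46540665/1888309 = -3^2*5^1*17^(- 1 )*277^(-1)*401^( - 1 )*1034237^1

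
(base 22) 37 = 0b1001001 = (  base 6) 201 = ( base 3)2201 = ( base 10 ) 73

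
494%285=209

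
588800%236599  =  115602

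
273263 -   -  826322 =1099585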